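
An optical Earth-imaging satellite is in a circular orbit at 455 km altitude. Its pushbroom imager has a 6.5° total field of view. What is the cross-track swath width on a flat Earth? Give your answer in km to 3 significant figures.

51.7 km

Half-angle = 6.5°/2 = 3.25°.
Swath width ≈ 2h·tan(θ/2) = 2 × 455 × tan(3.25°) = 51.7 km.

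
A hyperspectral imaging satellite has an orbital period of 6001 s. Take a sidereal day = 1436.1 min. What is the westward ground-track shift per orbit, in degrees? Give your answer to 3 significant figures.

During one orbit Earth rotates (6001.0 / 86166) × 360° = 25.07°.

25.1°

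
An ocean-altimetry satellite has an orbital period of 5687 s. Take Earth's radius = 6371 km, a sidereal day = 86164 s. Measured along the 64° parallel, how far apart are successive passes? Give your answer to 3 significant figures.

1160 km

Node shift per orbit = (5687.0/86164) × 360° = 23.76°.
Equatorial spacing = 23.76 × 111.2 km/° = 2642 km.
At 64° latitude, spacing = 2642 × cos(64°) = 1158 km.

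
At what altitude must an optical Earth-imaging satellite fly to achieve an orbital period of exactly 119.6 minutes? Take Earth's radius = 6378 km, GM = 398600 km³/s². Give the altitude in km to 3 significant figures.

1660 km

T = 119.6 min = 7176.0 s.
From T = 2π√(a³/μ): a = (μ T²/4π²)^(1/3) = (398600 × 7176.0² / 4π²)^(1/3) = 8041 km.
Altitude h = a − R = 8041 − 6378 = 1663 km.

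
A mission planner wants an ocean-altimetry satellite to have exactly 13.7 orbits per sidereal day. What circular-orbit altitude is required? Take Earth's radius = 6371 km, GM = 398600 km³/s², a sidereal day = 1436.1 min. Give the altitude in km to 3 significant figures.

993 km

Required period T = 86166 / 13.7 = 6289.5 s.
From T = 2π√(a³/μ): a = (μ T²/4π²)^(1/3) = (398600 × 6289.5² / 4π²)^(1/3) = 7364 km.
Altitude h = a − R = 7364 − 6371 = 993 km.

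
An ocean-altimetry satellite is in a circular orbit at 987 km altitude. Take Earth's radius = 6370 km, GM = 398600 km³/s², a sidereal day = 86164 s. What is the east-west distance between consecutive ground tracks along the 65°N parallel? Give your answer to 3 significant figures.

1230 km

Semi-major axis a = 6370 + 987 = 7357 km. Period T = 2π√(a³/μ) = 2π√(7357³/398600) = 6280.0 s = 104.67 min.
Node shift per orbit = (6280.0/86164) × 360° = 26.24°.
Equatorial spacing = 26.24 × 111.2 km/° = 2917 km.
At 65° latitude, spacing = 2917 × cos(65°) = 1233 km.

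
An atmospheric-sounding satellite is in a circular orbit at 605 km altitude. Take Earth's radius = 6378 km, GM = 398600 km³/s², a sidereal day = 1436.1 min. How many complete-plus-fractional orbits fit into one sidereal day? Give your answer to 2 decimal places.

14.84

Semi-major axis a = 6378 + 605 = 6983 km. Period T = 2π√(a³/μ) = 2π√(6983³/398600) = 5807.3 s = 96.79 min.
Orbits per sidereal day = 86166 / 5807.3 = 14.838.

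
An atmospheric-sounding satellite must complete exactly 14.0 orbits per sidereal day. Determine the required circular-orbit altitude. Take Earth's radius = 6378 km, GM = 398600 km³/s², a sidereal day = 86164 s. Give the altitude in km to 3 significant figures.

881 km

Required period T = 86164 / 14.0 = 6154.6 s.
From T = 2π√(a³/μ): a = (μ T²/4π²)^(1/3) = (398600 × 6154.6² / 4π²)^(1/3) = 7259 km.
Altitude h = a − R = 7259 − 6378 = 881 km.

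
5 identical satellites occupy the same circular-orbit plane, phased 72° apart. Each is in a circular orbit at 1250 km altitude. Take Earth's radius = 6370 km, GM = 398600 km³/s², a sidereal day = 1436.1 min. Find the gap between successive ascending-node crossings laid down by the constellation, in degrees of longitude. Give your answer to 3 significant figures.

5.53°

Semi-major axis a = 6370 + 1250 = 7620 km. Period T = 2π√(a³/μ) = 2π√(7620³/398600) = 6619.8 s = 110.33 min.
Single-satellite node shift = (6619.8/86166) × 360° = 27.66°.
With 5 satellites evenly phased, successive equator crossings are 27.66/5 = 5.531° apart.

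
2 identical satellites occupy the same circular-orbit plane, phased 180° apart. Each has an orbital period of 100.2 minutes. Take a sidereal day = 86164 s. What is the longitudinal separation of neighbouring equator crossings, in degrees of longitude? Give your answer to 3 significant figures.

T = 100.2 min = 6012.0 s.
Single-satellite node shift = (6012.0/86164) × 360° = 25.12°.
With 2 satellites evenly phased, successive equator crossings are 25.12/2 = 12.559° apart.

12.6°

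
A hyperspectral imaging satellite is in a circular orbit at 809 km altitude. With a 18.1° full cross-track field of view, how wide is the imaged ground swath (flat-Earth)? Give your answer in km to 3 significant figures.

258 km

Half-angle = 18.1°/2 = 9.05°.
Swath width ≈ 2h·tan(θ/2) = 2 × 809 × tan(9.05°) = 257.7 km.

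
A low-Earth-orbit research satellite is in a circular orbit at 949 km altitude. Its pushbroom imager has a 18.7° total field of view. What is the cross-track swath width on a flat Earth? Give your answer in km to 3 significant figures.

313 km

Half-angle = 18.7°/2 = 9.35°.
Swath width ≈ 2h·tan(θ/2) = 2 × 949 × tan(9.35°) = 312.5 km.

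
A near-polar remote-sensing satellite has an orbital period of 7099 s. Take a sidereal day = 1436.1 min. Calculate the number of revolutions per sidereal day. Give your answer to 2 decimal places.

Orbits per sidereal day = 86166 / 7099.0 = 12.138.

12.14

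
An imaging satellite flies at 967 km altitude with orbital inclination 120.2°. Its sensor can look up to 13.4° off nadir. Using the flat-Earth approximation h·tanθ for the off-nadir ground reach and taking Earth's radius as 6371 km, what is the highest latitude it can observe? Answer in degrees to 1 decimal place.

Retrograde orbit: the ground track reaches ±(180° − i) = ±(180 − 120.2) = ±59.8°.
Sensor half-swath on the ground ≈ 967·tan(13.4°) = 230 km = 2.07° of latitude.
Maximum observable latitude ≈ 59.8 + 2.07 = 61.9°.

61.9°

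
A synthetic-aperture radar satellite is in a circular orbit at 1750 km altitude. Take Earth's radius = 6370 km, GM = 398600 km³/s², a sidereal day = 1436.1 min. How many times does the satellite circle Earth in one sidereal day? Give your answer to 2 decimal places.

11.83

Semi-major axis a = 6370 + 1750 = 8120 km. Period T = 2π√(a³/μ) = 2π√(8120³/398600) = 7281.9 s = 121.37 min.
Orbits per sidereal day = 86166 / 7281.9 = 11.833.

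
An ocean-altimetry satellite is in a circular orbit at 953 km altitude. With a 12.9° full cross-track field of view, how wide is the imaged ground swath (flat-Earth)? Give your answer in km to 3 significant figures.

215 km

Half-angle = 12.9°/2 = 6.45°.
Swath width ≈ 2h·tan(θ/2) = 2 × 953 × tan(6.45°) = 215.5 km.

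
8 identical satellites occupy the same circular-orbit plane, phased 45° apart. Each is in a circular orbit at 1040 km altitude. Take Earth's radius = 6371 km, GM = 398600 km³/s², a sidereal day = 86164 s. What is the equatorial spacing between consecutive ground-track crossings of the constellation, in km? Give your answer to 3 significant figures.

Semi-major axis a = 6371 + 1040 = 7411 km. Period T = 2π√(a³/μ) = 2π√(7411³/398600) = 6349.3 s = 105.82 min.
Single-satellite node shift = (6349.3/86164) × 360° = 26.53°.
With 8 satellites evenly phased, successive equator crossings are 26.53/8 = 3.316° apart.
That is 3.316 × 111.2 = 369 km at the equator.

369 km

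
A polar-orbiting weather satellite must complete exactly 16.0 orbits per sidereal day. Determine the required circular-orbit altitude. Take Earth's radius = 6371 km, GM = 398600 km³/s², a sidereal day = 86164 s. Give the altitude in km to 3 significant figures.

269 km

Required period T = 86164 / 16.0 = 5385.2 s.
From T = 2π√(a³/μ): a = (μ T²/4π²)^(1/3) = (398600 × 5385.2² / 4π²)^(1/3) = 6640 km.
Altitude h = a − R = 6640 − 6371 = 269 km.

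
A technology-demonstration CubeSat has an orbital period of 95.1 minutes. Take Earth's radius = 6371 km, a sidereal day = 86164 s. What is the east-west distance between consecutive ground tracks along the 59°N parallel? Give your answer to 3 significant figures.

T = 95.1 min = 5706.0 s.
Node shift per orbit = (5706.0/86164) × 360° = 23.84°.
Equatorial spacing = 23.84 × 111.2 km/° = 2651 km.
At 59° latitude, spacing = 2651 × cos(59°) = 1365 km.

1370 km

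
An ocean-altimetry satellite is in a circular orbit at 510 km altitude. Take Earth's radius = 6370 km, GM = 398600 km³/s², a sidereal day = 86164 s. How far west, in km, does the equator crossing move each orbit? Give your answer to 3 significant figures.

Semi-major axis a = 6370 + 510 = 6880 km. Period T = 2π√(a³/μ) = 2π√(6880³/398600) = 5679.3 s = 94.65 min.
During one orbit Earth rotates (5679.3 / 86164) × 360° = 23.73°.
At the equator that is 23.73° × (2π·6370/360) km/° = 23.73 × 111.2 = 2638 km.

2640 km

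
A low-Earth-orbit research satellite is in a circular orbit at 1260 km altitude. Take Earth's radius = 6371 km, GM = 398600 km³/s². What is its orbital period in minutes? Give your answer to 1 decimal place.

Semi-major axis a = 6371 + 1260 = 7631 km. Period T = 2π√(a³/μ) = 2π√(7631³/398600) = 6634.1 s = 110.57 min.

110.6 min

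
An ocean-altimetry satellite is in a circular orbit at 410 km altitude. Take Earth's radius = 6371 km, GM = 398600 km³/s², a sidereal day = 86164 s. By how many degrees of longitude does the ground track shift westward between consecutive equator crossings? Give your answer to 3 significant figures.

23.2°

Semi-major axis a = 6371 + 410 = 6781 km. Period T = 2π√(a³/μ) = 2π√(6781³/398600) = 5557.1 s = 92.62 min.
During one orbit Earth rotates (5557.1 / 86164) × 360° = 23.22°.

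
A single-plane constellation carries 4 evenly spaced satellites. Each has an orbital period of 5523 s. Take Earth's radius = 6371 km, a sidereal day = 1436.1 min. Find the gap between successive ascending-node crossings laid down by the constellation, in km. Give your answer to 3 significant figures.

641 km

Single-satellite node shift = (5523.0/86166) × 360° = 23.07°.
With 4 satellites evenly phased, successive equator crossings are 23.07/4 = 5.769° apart.
That is 5.769 × 111.2 = 641 km at the equator.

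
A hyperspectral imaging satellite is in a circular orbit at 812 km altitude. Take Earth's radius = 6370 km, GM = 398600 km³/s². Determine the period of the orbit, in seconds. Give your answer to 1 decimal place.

Semi-major axis a = 6370 + 812 = 7182 km. Period T = 2π√(a³/μ) = 2π√(7182³/398600) = 6057.3 s = 100.96 min.

6057.3 seconds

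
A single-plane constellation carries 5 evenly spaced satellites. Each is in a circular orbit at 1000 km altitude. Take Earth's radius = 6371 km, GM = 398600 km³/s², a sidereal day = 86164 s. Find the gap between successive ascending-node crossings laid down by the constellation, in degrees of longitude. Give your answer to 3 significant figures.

5.26°

Semi-major axis a = 6371 + 1000 = 7371 km. Period T = 2π√(a³/μ) = 2π√(7371³/398600) = 6298.0 s = 104.97 min.
Single-satellite node shift = (6298.0/86164) × 360° = 26.31°.
With 5 satellites evenly phased, successive equator crossings are 26.31/5 = 5.263° apart.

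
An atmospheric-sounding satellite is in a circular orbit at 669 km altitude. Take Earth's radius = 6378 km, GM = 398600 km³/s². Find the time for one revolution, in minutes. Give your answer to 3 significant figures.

Semi-major axis a = 6378 + 669 = 7047 km. Period T = 2π√(a³/μ) = 2π√(7047³/398600) = 5887.3 s = 98.12 min.

98.1 min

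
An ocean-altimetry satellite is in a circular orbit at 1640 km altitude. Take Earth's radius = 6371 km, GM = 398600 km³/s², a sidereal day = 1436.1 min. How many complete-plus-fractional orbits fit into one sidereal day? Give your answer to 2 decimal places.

Semi-major axis a = 6371 + 1640 = 8011 km. Period T = 2π√(a³/μ) = 2π√(8011³/398600) = 7135.8 s = 118.93 min.
Orbits per sidereal day = 86166 / 7135.8 = 12.075.

12.08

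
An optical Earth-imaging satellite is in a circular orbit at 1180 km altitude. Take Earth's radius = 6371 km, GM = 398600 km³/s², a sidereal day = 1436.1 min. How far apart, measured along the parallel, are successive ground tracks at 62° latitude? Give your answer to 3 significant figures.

1420 km

Semi-major axis a = 6371 + 1180 = 7551 km. Period T = 2π√(a³/μ) = 2π√(7551³/398600) = 6530.1 s = 108.83 min.
Node shift per orbit = (6530.1/86166) × 360° = 27.28°.
Equatorial spacing = 27.28 × 111.2 km/° = 3034 km.
At 62° latitude, spacing = 3034 × cos(62°) = 1424 km.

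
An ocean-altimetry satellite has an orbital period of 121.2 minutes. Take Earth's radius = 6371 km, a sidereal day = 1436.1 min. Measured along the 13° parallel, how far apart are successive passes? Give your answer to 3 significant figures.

T = 121.2 min = 7272.0 s.
Node shift per orbit = (7272.0/86166) × 360° = 30.38°.
Equatorial spacing = 30.38 × 111.2 km/° = 3378 km.
At 13° latitude, spacing = 3378 × cos(13°) = 3292 km.

3290 km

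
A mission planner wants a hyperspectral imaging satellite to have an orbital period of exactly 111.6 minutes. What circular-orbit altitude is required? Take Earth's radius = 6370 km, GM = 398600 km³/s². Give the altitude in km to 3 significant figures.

T = 111.6 min = 6696.0 s.
From T = 2π√(a³/μ): a = (μ T²/4π²)^(1/3) = (398600 × 6696.0² / 4π²)^(1/3) = 7678 km.
Altitude h = a − R = 7678 − 6370 = 1308 km.

1310 km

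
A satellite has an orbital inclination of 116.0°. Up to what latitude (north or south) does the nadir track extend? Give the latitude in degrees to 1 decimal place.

Retrograde orbit: the ground track reaches ±(180° − i) = ±(180 − 116.0) = ±64.0°.

64.0°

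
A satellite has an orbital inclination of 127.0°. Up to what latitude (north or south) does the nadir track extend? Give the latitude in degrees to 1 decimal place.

53.0°

Retrograde orbit: the ground track reaches ±(180° − i) = ±(180 − 127.0) = ±53.0°.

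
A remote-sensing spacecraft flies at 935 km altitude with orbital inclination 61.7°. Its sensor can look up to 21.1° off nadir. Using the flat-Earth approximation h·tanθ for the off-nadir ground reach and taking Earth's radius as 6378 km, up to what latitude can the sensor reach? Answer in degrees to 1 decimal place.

64.9°

For a prograde orbit the ground track reaches latitude ±i = ±61.7°.
Sensor half-swath on the ground ≈ 935·tan(21.1°) = 361 km = 3.24° of latitude.
Maximum observable latitude ≈ 61.7 + 3.24 = 64.9°.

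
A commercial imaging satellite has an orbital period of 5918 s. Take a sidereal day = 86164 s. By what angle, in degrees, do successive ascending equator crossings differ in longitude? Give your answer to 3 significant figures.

24.7°

During one orbit Earth rotates (5918.0 / 86164) × 360° = 24.73°.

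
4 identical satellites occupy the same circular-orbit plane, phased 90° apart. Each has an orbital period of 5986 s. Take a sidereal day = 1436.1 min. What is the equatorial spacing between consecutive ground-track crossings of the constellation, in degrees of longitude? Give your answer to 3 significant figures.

6.25°

Single-satellite node shift = (5986.0/86166) × 360° = 25.01°.
With 4 satellites evenly phased, successive equator crossings are 25.01/4 = 6.252° apart.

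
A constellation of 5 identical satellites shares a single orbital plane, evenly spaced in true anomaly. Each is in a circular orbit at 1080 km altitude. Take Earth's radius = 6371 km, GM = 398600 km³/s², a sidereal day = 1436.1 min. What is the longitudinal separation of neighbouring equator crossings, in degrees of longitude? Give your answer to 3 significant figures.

Semi-major axis a = 6371 + 1080 = 7451 km. Period T = 2π√(a³/μ) = 2π√(7451³/398600) = 6400.8 s = 106.68 min.
Single-satellite node shift = (6400.8/86166) × 360° = 26.74°.
With 5 satellites evenly phased, successive equator crossings are 26.74/5 = 5.348° apart.

5.35°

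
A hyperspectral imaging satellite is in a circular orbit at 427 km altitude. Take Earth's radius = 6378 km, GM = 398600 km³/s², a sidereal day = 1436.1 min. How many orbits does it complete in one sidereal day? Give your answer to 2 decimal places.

Semi-major axis a = 6378 + 427 = 6805 km. Period T = 2π√(a³/μ) = 2π√(6805³/398600) = 5586.7 s = 93.11 min.
Orbits per sidereal day = 86166 / 5586.7 = 15.423.

15.42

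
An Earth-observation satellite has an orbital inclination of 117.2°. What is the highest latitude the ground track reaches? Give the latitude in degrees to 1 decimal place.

Retrograde orbit: the ground track reaches ±(180° − i) = ±(180 − 117.2) = ±62.8°.

62.8°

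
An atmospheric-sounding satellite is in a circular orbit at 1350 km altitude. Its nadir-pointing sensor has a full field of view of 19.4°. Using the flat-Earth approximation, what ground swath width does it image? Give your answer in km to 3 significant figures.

Half-angle = 19.4°/2 = 9.7°.
Swath width ≈ 2h·tan(θ/2) = 2 × 1350 × tan(9.7°) = 461.5 km.

462 km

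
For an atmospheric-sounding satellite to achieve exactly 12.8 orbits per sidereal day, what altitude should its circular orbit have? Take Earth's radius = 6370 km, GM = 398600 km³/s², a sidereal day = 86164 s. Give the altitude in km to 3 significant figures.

1340 km

Required period T = 86164 / 12.8 = 6731.6 s.
From T = 2π√(a³/μ): a = (μ T²/4π²)^(1/3) = (398600 × 6731.6² / 4π²)^(1/3) = 7706 km.
Altitude h = a − R = 7706 − 6370 = 1336 km.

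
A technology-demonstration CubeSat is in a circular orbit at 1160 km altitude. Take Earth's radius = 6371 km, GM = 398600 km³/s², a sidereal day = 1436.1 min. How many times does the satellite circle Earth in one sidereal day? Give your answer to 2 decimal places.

13.25

Semi-major axis a = 6371 + 1160 = 7531 km. Period T = 2π√(a³/μ) = 2π√(7531³/398600) = 6504.1 s = 108.40 min.
Orbits per sidereal day = 86166 / 6504.1 = 13.248.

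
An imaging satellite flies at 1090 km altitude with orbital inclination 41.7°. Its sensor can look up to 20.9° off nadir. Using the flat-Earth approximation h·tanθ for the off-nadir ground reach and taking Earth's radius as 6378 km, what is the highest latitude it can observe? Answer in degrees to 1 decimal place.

For a prograde orbit the ground track reaches latitude ±i = ±41.7°.
Sensor half-swath on the ground ≈ 1090·tan(20.9°) = 416 km = 3.74° of latitude.
Maximum observable latitude ≈ 41.7 + 3.74 = 45.4°.

45.4°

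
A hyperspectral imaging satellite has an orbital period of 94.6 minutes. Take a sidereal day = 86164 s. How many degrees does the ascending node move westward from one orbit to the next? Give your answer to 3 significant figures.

23.7°

T = 94.6 min = 5676.0 s.
During one orbit Earth rotates (5676.0 / 86164) × 360° = 23.71°.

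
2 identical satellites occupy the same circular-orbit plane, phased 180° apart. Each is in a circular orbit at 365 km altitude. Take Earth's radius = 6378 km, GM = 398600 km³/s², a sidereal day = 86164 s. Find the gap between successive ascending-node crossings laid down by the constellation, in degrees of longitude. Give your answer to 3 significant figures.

Semi-major axis a = 6378 + 365 = 6743 km. Period T = 2π√(a³/μ) = 2π√(6743³/398600) = 5510.5 s = 91.84 min.
Single-satellite node shift = (5510.5/86164) × 360° = 23.02°.
With 2 satellites evenly phased, successive equator crossings are 23.02/2 = 11.512° apart.

11.5°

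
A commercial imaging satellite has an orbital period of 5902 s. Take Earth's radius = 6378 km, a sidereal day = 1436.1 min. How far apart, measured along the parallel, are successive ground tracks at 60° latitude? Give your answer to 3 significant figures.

1370 km

Node shift per orbit = (5902.0/86166) × 360° = 24.66°.
Equatorial spacing = 24.66 × 111.3 km/° = 2745 km.
At 60° latitude, spacing = 2745 × cos(60°) = 1372 km.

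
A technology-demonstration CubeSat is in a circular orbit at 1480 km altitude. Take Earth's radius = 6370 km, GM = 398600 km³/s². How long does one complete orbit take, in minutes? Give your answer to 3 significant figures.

115 min

Semi-major axis a = 6370 + 1480 = 7850 km. Period T = 2π√(a³/μ) = 2π√(7850³/398600) = 6921.7 s = 115.36 min.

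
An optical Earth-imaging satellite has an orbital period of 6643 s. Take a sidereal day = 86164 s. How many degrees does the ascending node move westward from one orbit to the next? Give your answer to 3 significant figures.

During one orbit Earth rotates (6643.0 / 86164) × 360° = 27.75°.

27.8°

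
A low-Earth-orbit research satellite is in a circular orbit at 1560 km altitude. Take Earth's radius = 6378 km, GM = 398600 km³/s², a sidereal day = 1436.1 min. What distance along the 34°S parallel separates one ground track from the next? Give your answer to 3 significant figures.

Semi-major axis a = 6378 + 1560 = 7938 km. Period T = 2π√(a³/μ) = 2π√(7938³/398600) = 7038.5 s = 117.31 min.
Node shift per orbit = (7038.5/86166) × 360° = 29.41°.
Equatorial spacing = 29.41 × 111.3 km/° = 3273 km.
At 34° latitude, spacing = 3273 × cos(34°) = 2714 km.

2710 km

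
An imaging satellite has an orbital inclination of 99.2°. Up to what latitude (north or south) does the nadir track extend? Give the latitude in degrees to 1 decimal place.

80.8°

Retrograde orbit: the ground track reaches ±(180° − i) = ±(180 − 99.2) = ±80.8°.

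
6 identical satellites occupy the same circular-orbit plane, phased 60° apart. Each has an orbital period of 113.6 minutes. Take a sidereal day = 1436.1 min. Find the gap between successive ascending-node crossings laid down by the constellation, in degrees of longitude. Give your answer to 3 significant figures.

4.75°

T = 113.6 min = 6816.0 s.
Single-satellite node shift = (6816.0/86166) × 360° = 28.48°.
With 6 satellites evenly phased, successive equator crossings are 28.48/6 = 4.746° apart.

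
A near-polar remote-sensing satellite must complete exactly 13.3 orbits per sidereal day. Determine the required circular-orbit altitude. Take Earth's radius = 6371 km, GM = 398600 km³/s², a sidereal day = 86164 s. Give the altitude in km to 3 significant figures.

1140 km

Required period T = 86164 / 13.3 = 6478.5 s.
From T = 2π√(a³/μ): a = (μ T²/4π²)^(1/3) = (398600 × 6478.5² / 4π²)^(1/3) = 7511 km.
Altitude h = a − R = 7511 − 6371 = 1140 km.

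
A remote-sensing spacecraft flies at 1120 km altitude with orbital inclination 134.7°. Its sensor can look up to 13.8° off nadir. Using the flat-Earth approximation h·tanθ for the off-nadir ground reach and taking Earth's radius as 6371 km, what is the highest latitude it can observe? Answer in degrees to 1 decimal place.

Retrograde orbit: the ground track reaches ±(180° − i) = ±(180 − 134.7) = ±45.3°.
Sensor half-swath on the ground ≈ 1120·tan(13.8°) = 275 km = 2.47° of latitude.
Maximum observable latitude ≈ 45.3 + 2.47 = 47.8°.

47.8°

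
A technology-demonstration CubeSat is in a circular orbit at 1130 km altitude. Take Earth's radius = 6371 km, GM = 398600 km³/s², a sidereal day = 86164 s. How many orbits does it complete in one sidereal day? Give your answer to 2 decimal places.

Semi-major axis a = 6371 + 1130 = 7501 km. Period T = 2π√(a³/μ) = 2π√(7501³/398600) = 6465.3 s = 107.76 min.
Orbits per sidereal day = 86164 / 6465.3 = 13.327.

13.33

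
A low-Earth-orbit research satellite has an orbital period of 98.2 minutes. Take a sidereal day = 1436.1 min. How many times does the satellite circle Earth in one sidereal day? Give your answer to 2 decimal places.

T = 98.2 min = 5892.0 s.
Orbits per sidereal day = 86166 / 5892.0 = 14.624.

14.62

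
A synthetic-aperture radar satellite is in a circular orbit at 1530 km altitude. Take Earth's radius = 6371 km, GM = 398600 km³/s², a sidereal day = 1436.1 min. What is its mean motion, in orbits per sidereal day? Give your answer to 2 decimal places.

12.33

Semi-major axis a = 6371 + 1530 = 7901 km. Period T = 2π√(a³/μ) = 2π√(7901³/398600) = 6989.3 s = 116.49 min.
Orbits per sidereal day = 86166 / 6989.3 = 12.328.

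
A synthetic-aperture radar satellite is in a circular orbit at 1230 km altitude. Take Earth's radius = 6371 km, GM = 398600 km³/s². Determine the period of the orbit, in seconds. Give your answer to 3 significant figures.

6600 seconds

Semi-major axis a = 6371 + 1230 = 7601 km. Period T = 2π√(a³/μ) = 2π√(7601³/398600) = 6595.0 s = 109.92 min.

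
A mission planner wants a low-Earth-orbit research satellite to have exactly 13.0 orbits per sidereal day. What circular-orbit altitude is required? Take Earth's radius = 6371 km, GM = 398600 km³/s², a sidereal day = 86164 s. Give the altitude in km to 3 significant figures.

Required period T = 86164 / 13.0 = 6628.0 s.
From T = 2π√(a³/μ): a = (μ T²/4π²)^(1/3) = (398600 × 6628.0² / 4π²)^(1/3) = 7626 km.
Altitude h = a − R = 7626 − 6371 = 1255 km.

1260 km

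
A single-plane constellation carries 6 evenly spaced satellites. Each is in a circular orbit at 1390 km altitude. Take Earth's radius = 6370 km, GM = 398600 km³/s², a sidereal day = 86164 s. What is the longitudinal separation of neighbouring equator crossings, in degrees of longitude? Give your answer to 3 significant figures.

4.74°

Semi-major axis a = 6370 + 1390 = 7760 km. Period T = 2π√(a³/μ) = 2π√(7760³/398600) = 6803.1 s = 113.38 min.
Single-satellite node shift = (6803.1/86164) × 360° = 28.42°.
With 6 satellites evenly phased, successive equator crossings are 28.42/6 = 4.737° apart.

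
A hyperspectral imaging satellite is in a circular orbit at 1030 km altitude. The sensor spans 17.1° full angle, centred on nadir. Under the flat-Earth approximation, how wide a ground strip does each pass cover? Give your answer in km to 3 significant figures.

310 km

Half-angle = 17.1°/2 = 8.55°.
Swath width ≈ 2h·tan(θ/2) = 2 × 1030 × tan(8.55°) = 309.7 km.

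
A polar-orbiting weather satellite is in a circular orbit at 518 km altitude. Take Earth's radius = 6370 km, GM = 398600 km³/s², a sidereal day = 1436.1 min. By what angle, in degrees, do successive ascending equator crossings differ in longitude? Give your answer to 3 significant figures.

23.8°

Semi-major axis a = 6370 + 518 = 6888 km. Period T = 2π√(a³/μ) = 2π√(6888³/398600) = 5689.2 s = 94.82 min.
During one orbit Earth rotates (5689.2 / 86166) × 360° = 23.77°.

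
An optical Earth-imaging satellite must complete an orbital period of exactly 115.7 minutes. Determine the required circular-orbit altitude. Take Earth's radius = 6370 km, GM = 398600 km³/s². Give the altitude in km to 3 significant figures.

1500 km

T = 115.7 min = 6942.0 s.
From T = 2π√(a³/μ): a = (μ T²/4π²)^(1/3) = (398600 × 6942.0² / 4π²)^(1/3) = 7865 km.
Altitude h = a − R = 7865 − 6370 = 1495 km.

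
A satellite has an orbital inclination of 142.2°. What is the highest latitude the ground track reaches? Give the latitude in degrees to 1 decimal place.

Retrograde orbit: the ground track reaches ±(180° − i) = ±(180 − 142.2) = ±37.8°.

37.8°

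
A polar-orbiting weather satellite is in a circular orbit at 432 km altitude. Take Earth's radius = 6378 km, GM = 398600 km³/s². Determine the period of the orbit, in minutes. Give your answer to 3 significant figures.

93.2 min

Semi-major axis a = 6378 + 432 = 6810 km. Period T = 2π√(a³/μ) = 2π√(6810³/398600) = 5592.8 s = 93.21 min.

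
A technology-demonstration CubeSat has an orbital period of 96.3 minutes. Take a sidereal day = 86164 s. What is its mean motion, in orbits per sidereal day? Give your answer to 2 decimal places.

14.91

T = 96.3 min = 5778.0 s.
Orbits per sidereal day = 86164 / 5778.0 = 14.912.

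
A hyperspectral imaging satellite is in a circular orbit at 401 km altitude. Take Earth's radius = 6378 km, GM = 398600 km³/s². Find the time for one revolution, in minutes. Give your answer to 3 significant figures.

Semi-major axis a = 6378 + 401 = 6779 km. Period T = 2π√(a³/μ) = 2π√(6779³/398600) = 5554.7 s = 92.58 min.

92.6 min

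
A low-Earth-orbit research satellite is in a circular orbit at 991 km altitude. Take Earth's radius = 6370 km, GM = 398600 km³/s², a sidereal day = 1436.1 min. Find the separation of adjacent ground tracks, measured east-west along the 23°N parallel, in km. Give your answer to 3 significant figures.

2690 km

Semi-major axis a = 6370 + 991 = 7361 km. Period T = 2π√(a³/μ) = 2π√(7361³/398600) = 6285.2 s = 104.75 min.
Node shift per orbit = (6285.2/86166) × 360° = 26.26°.
Equatorial spacing = 26.26 × 111.2 km/° = 2919 km.
At 23° latitude, spacing = 2919 × cos(23°) = 2687 km.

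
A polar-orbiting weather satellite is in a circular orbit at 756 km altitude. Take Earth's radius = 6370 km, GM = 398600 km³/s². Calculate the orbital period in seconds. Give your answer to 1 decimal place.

5986.6 seconds

Semi-major axis a = 6370 + 756 = 7126 km. Period T = 2π√(a³/μ) = 2π√(7126³/398600) = 5986.6 s = 99.78 min.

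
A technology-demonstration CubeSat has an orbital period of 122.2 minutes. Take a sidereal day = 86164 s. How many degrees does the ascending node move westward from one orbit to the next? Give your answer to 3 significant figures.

30.6°

T = 122.2 min = 7332.0 s.
During one orbit Earth rotates (7332.0 / 86164) × 360° = 30.63°.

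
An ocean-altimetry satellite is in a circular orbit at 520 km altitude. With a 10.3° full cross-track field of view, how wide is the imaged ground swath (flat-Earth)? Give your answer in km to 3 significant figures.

Half-angle = 10.3°/2 = 5.15°.
Swath width ≈ 2h·tan(θ/2) = 2 × 520 × tan(5.15°) = 93.7 km.

93.7 km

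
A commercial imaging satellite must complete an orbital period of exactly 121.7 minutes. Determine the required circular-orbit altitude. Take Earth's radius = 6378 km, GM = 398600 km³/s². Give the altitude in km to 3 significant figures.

T = 121.7 min = 7302.0 s.
From T = 2π√(a³/μ): a = (μ T²/4π²)^(1/3) = (398600 × 7302.0² / 4π²)^(1/3) = 8135 km.
Altitude h = a − R = 8135 − 6378 = 1757 km.

1760 km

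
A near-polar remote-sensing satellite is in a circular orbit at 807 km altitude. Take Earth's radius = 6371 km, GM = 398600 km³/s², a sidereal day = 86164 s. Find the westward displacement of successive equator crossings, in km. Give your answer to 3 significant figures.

2810 km

Semi-major axis a = 6371 + 807 = 7178 km. Period T = 2π√(a³/μ) = 2π√(7178³/398600) = 6052.2 s = 100.87 min.
During one orbit Earth rotates (6052.2 / 86164) × 360° = 25.29°.
At the equator that is 25.29° × (2π·6371/360) km/° = 25.29 × 111.2 = 2812 km.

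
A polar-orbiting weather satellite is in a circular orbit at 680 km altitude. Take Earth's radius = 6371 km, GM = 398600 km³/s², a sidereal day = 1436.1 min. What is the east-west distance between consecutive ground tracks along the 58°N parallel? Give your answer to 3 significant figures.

1450 km

Semi-major axis a = 6371 + 680 = 7051 km. Period T = 2π√(a³/μ) = 2π√(7051³/398600) = 5892.3 s = 98.21 min.
Node shift per orbit = (5892.3/86166) × 360° = 24.62°.
Equatorial spacing = 24.62 × 111.2 km/° = 2737 km.
At 58° latitude, spacing = 2737 × cos(58°) = 1451 km.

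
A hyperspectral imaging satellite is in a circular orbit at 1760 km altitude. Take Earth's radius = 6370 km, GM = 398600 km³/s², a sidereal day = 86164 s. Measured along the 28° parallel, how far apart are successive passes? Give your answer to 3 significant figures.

2990 km

Semi-major axis a = 6370 + 1760 = 8130 km. Period T = 2π√(a³/μ) = 2π√(8130³/398600) = 7295.4 s = 121.59 min.
Node shift per orbit = (7295.4/86164) × 360° = 30.48°.
Equatorial spacing = 30.48 × 111.2 km/° = 3389 km.
At 28° latitude, spacing = 3389 × cos(28°) = 2992 km.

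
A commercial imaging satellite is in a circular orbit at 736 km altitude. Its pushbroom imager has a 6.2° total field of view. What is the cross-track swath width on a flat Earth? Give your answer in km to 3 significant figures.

Half-angle = 6.2°/2 = 3.1°.
Swath width ≈ 2h·tan(θ/2) = 2 × 736 × tan(3.1°) = 79.7 km.

79.7 km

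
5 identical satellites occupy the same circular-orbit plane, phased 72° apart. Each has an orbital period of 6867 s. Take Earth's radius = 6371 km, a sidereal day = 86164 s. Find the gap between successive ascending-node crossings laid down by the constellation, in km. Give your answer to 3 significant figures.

Single-satellite node shift = (6867.0/86164) × 360° = 28.69°.
With 5 satellites evenly phased, successive equator crossings are 28.69/5 = 5.738° apart.
That is 5.738 × 111.2 = 638 km at the equator.

638 km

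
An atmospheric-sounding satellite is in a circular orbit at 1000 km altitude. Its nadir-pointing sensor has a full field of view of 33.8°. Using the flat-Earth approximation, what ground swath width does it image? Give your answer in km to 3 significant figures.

Half-angle = 33.8°/2 = 16.9°.
Swath width ≈ 2h·tan(θ/2) = 2 × 1000 × tan(16.9°) = 607.6 km.

608 km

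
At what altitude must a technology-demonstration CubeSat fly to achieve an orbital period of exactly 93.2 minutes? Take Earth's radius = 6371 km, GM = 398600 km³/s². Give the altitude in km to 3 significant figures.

438 km

T = 93.2 min = 5592.0 s.
From T = 2π√(a³/μ): a = (μ T²/4π²)^(1/3) = (398600 × 5592.0² / 4π²)^(1/3) = 6809 km.
Altitude h = a − R = 6809 − 6371 = 438 km.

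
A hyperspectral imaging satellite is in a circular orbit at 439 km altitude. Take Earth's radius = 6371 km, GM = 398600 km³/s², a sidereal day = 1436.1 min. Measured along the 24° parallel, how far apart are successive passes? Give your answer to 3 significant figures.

Semi-major axis a = 6371 + 439 = 6810 km. Period T = 2π√(a³/μ) = 2π√(6810³/398600) = 5592.8 s = 93.21 min.
Node shift per orbit = (5592.8/86166) × 360° = 23.37°.
Equatorial spacing = 23.37 × 111.2 km/° = 2598 km.
At 24° latitude, spacing = 2598 × cos(24°) = 2374 km.

2370 km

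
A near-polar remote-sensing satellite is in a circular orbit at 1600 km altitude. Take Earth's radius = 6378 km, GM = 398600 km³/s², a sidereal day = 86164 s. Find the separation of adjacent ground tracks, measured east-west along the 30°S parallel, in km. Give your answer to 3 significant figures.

Semi-major axis a = 6378 + 1600 = 7978 km. Period T = 2π√(a³/μ) = 2π√(7978³/398600) = 7091.7 s = 118.20 min.
Node shift per orbit = (7091.7/86164) × 360° = 29.63°.
Equatorial spacing = 29.63 × 111.3 km/° = 3298 km.
At 30° latitude, spacing = 3298 × cos(30°) = 2856 km.

2860 km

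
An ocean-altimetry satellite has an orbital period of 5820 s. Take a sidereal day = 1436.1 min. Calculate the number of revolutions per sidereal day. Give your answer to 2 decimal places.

14.81

Orbits per sidereal day = 86166 / 5820.0 = 14.805.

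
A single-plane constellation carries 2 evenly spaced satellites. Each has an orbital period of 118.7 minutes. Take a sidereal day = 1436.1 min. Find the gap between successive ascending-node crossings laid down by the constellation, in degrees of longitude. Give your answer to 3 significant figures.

14.9°

T = 118.7 min = 7122.0 s.
Single-satellite node shift = (7122.0/86166) × 360° = 29.76°.
With 2 satellites evenly phased, successive equator crossings are 29.76/2 = 14.878° apart.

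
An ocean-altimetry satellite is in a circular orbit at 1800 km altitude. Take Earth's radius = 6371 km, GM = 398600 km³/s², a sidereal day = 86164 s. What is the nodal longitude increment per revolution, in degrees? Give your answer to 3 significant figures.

Semi-major axis a = 6371 + 1800 = 8171 km. Period T = 2π√(a³/μ) = 2π√(8171³/398600) = 7350.6 s = 122.51 min.
During one orbit Earth rotates (7350.6 / 86164) × 360° = 30.71°.

30.7°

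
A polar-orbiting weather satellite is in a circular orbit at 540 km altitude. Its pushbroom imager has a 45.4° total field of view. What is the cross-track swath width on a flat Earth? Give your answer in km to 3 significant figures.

Half-angle = 45.4°/2 = 22.7°.
Swath width ≈ 2h·tan(θ/2) = 2 × 540 × tan(22.7°) = 451.8 km.

452 km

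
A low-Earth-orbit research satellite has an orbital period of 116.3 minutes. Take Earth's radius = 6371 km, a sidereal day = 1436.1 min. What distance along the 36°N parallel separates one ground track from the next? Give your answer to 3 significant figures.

T = 116.3 min = 6978.0 s.
Node shift per orbit = (6978.0/86166) × 360° = 29.15°.
Equatorial spacing = 29.15 × 111.2 km/° = 3242 km.
At 36° latitude, spacing = 3242 × cos(36°) = 2623 km.

2620 km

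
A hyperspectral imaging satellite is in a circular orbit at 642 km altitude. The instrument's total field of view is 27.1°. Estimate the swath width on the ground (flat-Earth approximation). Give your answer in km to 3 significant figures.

Half-angle = 27.1°/2 = 13.55°.
Swath width ≈ 2h·tan(θ/2) = 2 × 642 × tan(13.55°) = 309.4 km.

309 km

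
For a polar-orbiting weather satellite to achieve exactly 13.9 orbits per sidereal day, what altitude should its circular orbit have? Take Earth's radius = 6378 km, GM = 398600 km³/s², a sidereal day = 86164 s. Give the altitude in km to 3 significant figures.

Required period T = 86164 / 13.9 = 6198.8 s.
From T = 2π√(a³/μ): a = (μ T²/4π²)^(1/3) = (398600 × 6198.8² / 4π²)^(1/3) = 7293 km.
Altitude h = a − R = 7293 − 6378 = 915 km.

915 km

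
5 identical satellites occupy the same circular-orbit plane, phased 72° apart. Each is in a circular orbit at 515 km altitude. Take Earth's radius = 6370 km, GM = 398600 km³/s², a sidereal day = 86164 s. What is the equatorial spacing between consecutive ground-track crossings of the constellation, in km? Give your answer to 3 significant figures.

528 km

Semi-major axis a = 6370 + 515 = 6885 km. Period T = 2π√(a³/μ) = 2π√(6885³/398600) = 5685.5 s = 94.76 min.
Single-satellite node shift = (5685.5/86164) × 360° = 23.75°.
With 5 satellites evenly phased, successive equator crossings are 23.75/5 = 4.751° apart.
That is 4.751 × 111.2 = 528 km at the equator.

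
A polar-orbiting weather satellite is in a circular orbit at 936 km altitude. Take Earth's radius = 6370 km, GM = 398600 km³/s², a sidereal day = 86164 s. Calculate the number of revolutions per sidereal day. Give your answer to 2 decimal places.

13.86

Semi-major axis a = 6370 + 936 = 7306 km. Period T = 2π√(a³/μ) = 2π√(7306³/398600) = 6214.9 s = 103.58 min.
Orbits per sidereal day = 86164 / 6214.9 = 13.864.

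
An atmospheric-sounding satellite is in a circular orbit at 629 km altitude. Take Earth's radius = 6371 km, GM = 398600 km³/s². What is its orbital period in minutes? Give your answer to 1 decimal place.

Semi-major axis a = 6371 + 629 = 7000 km. Period T = 2π√(a³/μ) = 2π√(7000³/398600) = 5828.5 s = 97.14 min.

97.1 min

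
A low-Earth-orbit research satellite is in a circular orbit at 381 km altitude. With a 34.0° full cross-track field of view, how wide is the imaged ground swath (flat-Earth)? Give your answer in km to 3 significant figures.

233 km

Half-angle = 34.0°/2 = 17°.
Swath width ≈ 2h·tan(θ/2) = 2 × 381 × tan(17°) = 233.0 km.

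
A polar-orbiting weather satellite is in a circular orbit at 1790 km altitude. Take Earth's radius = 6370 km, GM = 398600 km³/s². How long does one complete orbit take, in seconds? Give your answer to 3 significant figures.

7340 seconds

Semi-major axis a = 6370 + 1790 = 8160 km. Period T = 2π√(a³/μ) = 2π√(8160³/398600) = 7335.8 s = 122.26 min.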